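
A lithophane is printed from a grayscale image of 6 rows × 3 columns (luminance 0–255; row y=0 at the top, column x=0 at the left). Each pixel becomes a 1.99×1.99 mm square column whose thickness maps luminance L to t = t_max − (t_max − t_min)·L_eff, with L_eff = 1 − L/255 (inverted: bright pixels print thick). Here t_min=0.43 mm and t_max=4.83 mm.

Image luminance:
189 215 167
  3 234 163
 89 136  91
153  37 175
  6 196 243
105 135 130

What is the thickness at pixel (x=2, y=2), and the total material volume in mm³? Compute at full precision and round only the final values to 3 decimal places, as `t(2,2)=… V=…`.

t(2,2)=2.000 V=199.224

span = t_max - t_min = 4.83 - 0.43 = 4.400
L(2,2) = 91, L_eff = 1 - 91/255 = 0.643137 (inverted)
t(2,2) = 4.83 - 4.400·0.643137 = 2.000
Σt over all 6·3 pixels = 25657/510 ≈ 50.3078431
V = pitch²·Σt = 1.99²·25657/510 = 199.224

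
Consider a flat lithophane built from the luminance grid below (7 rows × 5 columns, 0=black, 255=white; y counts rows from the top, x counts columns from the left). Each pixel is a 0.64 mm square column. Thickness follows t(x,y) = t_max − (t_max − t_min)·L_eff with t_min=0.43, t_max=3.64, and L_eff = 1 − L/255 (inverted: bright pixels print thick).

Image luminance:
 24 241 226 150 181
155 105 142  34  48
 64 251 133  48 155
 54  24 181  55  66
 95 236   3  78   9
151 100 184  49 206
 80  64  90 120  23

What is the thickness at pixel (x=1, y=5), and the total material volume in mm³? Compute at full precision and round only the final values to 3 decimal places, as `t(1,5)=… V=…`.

span = t_max - t_min = 3.64 - 0.43 = 3.210
L(1,5) = 100, L_eff = 1 - 100/255 = 0.607843 (inverted)
t(1,5) = 3.64 - 3.210·0.607843 = 1.689
Σt over all 7·5 pixels = 63.2
V = pitch²·Σt = 0.64²·63.2 = 25.887

t(1,5)=1.689 V=25.887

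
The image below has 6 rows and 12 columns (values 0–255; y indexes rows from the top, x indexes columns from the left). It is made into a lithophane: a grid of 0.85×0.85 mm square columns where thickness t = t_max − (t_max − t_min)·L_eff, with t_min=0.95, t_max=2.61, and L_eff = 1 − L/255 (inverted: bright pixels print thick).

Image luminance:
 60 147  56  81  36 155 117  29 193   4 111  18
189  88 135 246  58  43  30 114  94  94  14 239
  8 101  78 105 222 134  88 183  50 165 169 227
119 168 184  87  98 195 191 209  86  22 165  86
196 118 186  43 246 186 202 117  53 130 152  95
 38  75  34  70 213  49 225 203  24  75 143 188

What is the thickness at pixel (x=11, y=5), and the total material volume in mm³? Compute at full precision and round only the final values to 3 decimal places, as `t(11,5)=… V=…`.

t(11,5)=2.174 V=89.642

span = t_max - t_min = 2.61 - 0.95 = 1.660
L(11,5) = 188, L_eff = 1 - 188/255 = 0.262745 (inverted)
t(11,5) = 2.61 - 1.660·0.262745 = 2.174
Σt over all 6·12 pixels = 790958/6375 ≈ 124.0718431
V = pitch²·Σt = 0.85²·790958/6375 = 89.642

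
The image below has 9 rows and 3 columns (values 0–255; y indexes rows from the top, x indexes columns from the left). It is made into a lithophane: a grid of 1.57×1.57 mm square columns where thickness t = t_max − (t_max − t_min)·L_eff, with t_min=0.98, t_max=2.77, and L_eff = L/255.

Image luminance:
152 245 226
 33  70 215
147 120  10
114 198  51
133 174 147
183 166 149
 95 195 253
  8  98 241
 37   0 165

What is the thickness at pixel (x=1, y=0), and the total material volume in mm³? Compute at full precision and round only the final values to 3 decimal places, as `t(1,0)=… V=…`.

t(1,0)=1.050 V=121.628

span = t_max - t_min = 2.77 - 0.98 = 1.790
L(1,0) = 245, L_eff = 245/255 = 0.960784
t(1,0) = 2.77 - 1.790·0.960784 = 1.050
Σt over all 9·3 pixels = 125827/2550 ≈ 49.3439216
V = pitch²·Σt = 1.57²·125827/2550 = 121.628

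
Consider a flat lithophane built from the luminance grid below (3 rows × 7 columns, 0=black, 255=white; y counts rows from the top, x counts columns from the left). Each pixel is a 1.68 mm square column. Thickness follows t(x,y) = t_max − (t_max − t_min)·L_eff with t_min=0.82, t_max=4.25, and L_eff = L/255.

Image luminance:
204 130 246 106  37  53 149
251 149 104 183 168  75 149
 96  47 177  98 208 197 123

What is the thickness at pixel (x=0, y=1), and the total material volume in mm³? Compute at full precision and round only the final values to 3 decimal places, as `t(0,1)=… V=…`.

t(0,1)=0.874 V=139.905

span = t_max - t_min = 4.25 - 0.82 = 3.430
L(0,1) = 251, L_eff = 251/255 = 0.984314
t(0,1) = 4.25 - 3.430·0.984314 = 0.874
Σt over all 3·7 pixels = 50561/1020 ≈ 49.5696078
V = pitch²·Σt = 1.68²·50561/1020 = 139.905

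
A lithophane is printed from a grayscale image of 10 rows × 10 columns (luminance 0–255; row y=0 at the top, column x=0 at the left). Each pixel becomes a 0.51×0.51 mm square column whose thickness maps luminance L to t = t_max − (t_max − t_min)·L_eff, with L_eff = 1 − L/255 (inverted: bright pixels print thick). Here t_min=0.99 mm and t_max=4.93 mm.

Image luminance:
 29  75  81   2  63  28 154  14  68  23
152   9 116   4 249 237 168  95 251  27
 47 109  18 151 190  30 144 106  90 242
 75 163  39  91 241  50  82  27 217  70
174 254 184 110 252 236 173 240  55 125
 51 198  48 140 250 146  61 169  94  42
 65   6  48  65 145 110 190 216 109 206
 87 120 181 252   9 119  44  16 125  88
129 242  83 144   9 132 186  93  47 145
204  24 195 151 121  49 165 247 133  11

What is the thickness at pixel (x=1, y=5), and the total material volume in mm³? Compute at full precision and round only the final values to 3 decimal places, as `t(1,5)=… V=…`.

t(1,5)=4.049 V=72.931

span = t_max - t_min = 4.93 - 0.99 = 3.940
L(1,5) = 198, L_eff = 1 - 198/255 = 0.223529 (inverted)
t(1,5) = 4.93 - 3.940·0.223529 = 4.049
Σt over all 10·10 pixels = 357503/1275 ≈ 280.3945098
V = pitch²·Σt = 0.51²·357503/1275 = 72.931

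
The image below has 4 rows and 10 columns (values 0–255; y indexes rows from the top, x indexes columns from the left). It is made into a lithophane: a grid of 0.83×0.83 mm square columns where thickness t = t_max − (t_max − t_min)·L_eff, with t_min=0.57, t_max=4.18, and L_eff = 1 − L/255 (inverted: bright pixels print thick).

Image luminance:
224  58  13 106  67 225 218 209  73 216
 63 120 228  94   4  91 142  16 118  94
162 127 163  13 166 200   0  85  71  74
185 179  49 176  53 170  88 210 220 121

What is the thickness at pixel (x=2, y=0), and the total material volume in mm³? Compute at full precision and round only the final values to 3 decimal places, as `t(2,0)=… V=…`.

span = t_max - t_min = 4.18 - 0.57 = 3.610
L(2,0) = 13, L_eff = 1 - 13/255 = 0.949020 (inverted)
t(2,0) = 4.18 - 3.610·0.949020 = 0.754
Σt over all 4·10 pixels = 2347051/25500 ≈ 92.0412157
V = pitch²·Σt = 0.83²·2347051/25500 = 63.407

t(2,0)=0.754 V=63.407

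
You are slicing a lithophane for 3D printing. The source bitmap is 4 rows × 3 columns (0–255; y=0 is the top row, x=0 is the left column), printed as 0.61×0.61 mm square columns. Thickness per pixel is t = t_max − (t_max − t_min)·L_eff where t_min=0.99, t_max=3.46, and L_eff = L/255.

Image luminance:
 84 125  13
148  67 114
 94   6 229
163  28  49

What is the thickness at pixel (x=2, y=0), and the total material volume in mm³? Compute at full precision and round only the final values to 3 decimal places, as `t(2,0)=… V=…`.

t(2,0)=3.334 V=11.413

span = t_max - t_min = 3.46 - 0.99 = 2.470
L(2,0) = 13, L_eff = 13/255 = 0.050980
t(2,0) = 3.46 - 2.470·0.050980 = 3.334
Σt over all 4·3 pixels = 39106/1275 ≈ 30.6713725
V = pitch²·Σt = 0.61²·39106/1275 = 11.413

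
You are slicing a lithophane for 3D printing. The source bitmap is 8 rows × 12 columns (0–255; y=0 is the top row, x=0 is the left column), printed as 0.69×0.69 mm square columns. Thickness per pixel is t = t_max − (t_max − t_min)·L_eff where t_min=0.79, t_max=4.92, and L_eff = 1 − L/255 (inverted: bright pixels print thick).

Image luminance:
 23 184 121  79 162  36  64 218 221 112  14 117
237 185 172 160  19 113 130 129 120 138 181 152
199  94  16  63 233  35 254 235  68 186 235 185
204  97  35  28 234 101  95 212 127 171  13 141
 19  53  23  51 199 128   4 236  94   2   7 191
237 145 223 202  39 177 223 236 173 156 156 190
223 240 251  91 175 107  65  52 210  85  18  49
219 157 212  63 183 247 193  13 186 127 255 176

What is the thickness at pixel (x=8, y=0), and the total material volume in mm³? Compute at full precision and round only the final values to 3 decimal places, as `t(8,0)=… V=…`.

span = t_max - t_min = 4.92 - 0.79 = 4.130
L(8,0) = 221, L_eff = 1 - 221/255 = 0.133333 (inverted)
t(8,0) = 4.92 - 4.130·0.133333 = 4.369
Σt over all 8·12 pixels = 7347937/25500 ≈ 288.1543922
V = pitch²·Σt = 0.69²·7347937/25500 = 137.190

t(8,0)=4.369 V=137.190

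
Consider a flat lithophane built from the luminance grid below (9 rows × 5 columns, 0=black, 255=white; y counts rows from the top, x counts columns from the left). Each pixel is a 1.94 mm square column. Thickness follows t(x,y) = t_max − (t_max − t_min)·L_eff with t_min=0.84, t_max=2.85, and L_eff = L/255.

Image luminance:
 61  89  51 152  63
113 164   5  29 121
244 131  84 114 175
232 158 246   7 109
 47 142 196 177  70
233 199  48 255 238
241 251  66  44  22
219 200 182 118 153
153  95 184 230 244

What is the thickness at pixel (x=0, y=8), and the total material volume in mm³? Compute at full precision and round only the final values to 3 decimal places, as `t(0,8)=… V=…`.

span = t_max - t_min = 2.85 - 0.84 = 2.010
L(0,8) = 153, L_eff = 153/255 = 0.600000
t(0,8) = 2.85 - 2.010·0.600000 = 1.644
Σt over all 9·5 pixels = 33217/425 ≈ 78.1576471
V = pitch²·Σt = 1.94²·33217/425 = 294.154

t(0,8)=1.644 V=294.154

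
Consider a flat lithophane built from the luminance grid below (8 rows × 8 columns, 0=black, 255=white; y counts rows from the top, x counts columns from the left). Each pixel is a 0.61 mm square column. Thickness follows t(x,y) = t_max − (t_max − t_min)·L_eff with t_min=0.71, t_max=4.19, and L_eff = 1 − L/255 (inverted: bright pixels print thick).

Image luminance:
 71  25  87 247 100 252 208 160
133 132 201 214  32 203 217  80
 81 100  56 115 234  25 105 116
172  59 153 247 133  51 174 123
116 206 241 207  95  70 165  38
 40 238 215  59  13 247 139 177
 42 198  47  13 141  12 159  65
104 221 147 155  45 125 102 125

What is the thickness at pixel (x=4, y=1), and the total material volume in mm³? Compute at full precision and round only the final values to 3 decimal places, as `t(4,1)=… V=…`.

span = t_max - t_min = 4.19 - 0.71 = 3.480
L(4,1) = 32, L_eff = 1 - 32/255 = 0.874510 (inverted)
t(4,1) = 4.19 - 3.480·0.874510 = 1.147
Σt over all 8·8 pixels = 336477/2125 ≈ 158.3421176
V = pitch²·Σt = 0.61²·336477/2125 = 58.919

t(4,1)=1.147 V=58.919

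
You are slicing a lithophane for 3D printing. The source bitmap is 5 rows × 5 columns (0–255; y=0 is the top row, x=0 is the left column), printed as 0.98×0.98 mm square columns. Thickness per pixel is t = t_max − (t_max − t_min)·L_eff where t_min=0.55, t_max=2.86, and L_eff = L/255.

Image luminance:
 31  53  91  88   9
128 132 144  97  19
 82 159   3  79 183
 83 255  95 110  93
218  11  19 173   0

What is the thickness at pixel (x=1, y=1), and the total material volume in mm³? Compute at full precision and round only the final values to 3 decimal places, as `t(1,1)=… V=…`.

t(1,1)=1.664 V=48.180

span = t_max - t_min = 2.86 - 0.55 = 2.310
L(1,1) = 132, L_eff = 132/255 = 0.517647
t(1,1) = 2.86 - 2.310·0.517647 = 1.664
Σt over all 5·5 pixels = 85283/1700 ≈ 50.1664706
V = pitch²·Σt = 0.98²·85283/1700 = 48.180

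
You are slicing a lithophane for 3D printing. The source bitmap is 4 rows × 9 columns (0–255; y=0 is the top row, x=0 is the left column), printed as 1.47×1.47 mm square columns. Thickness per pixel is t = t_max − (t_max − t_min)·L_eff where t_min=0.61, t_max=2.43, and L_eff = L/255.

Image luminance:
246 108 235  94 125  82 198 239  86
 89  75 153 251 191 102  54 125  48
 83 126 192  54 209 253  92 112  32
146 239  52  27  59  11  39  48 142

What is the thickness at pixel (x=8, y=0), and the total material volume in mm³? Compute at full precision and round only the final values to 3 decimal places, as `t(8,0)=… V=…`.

t(8,0)=1.816 V=120.913

span = t_max - t_min = 2.43 - 0.61 = 1.820
L(8,0) = 86, L_eff = 86/255 = 0.337255
t(8,0) = 2.43 - 1.820·0.337255 = 1.816
Σt over all 4·9 pixels = 713423/12750 ≈ 55.9547451
V = pitch²·Σt = 1.47²·713423/12750 = 120.913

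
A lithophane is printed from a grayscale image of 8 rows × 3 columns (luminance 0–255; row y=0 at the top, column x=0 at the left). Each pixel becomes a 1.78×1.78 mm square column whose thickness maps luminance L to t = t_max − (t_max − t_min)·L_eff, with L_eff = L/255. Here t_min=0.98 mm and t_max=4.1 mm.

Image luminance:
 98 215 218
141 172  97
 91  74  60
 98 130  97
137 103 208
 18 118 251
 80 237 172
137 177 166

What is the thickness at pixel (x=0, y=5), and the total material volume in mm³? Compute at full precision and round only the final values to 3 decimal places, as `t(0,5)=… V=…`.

t(0,5)=3.880 V=184.036

span = t_max - t_min = 4.1 - 0.98 = 3.120
L(0,5) = 18, L_eff = 18/255 = 0.070588
t(0,5) = 4.1 - 3.120·0.070588 = 3.880
Σt over all 8·3 pixels = 24686/425 ≈ 58.0847059
V = pitch²·Σt = 1.78²·24686/425 = 184.036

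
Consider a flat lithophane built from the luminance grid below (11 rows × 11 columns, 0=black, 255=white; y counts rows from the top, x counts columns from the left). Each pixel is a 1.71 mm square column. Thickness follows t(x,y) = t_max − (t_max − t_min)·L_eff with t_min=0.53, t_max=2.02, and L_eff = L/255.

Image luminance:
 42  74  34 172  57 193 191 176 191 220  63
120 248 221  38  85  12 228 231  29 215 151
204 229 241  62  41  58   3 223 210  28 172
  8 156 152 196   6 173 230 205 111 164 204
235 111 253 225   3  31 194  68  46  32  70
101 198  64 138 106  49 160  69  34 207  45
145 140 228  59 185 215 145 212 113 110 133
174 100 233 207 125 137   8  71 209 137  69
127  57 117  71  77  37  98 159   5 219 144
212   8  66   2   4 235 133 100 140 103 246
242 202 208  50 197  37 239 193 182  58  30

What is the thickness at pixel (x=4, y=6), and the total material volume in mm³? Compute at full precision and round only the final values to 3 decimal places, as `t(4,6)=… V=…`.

span = t_max - t_min = 2.02 - 0.53 = 1.490
L(4,6) = 185, L_eff = 185/255 = 0.725490
t(4,6) = 2.02 - 1.490·0.725490 = 0.939
Σt over all 11·11 pixels = 3899519/25500 ≈ 152.9223137
V = pitch²·Σt = 1.71²·3899519/25500 = 447.160

t(4,6)=0.939 V=447.160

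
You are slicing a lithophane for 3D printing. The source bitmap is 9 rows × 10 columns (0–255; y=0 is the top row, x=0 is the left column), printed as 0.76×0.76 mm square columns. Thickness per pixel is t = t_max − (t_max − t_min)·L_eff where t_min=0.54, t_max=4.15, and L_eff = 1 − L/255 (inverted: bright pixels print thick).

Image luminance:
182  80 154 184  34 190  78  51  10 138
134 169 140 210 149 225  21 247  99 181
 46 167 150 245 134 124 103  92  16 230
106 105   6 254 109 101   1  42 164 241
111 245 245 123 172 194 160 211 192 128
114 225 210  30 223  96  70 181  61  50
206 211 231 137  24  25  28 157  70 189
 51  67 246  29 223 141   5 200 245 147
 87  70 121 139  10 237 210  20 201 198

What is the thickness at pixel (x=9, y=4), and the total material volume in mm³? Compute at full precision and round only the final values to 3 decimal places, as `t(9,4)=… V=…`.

t(9,4)=2.352 V=126.833

span = t_max - t_min = 4.15 - 0.54 = 3.610
L(9,4) = 128, L_eff = 1 - 128/255 = 0.498039 (inverted)
t(9,4) = 4.15 - 3.610·0.498039 = 2.352
Σt over all 9·10 pixels = 933243/4250 ≈ 219.5865882
V = pitch²·Σt = 0.76²·933243/4250 = 126.833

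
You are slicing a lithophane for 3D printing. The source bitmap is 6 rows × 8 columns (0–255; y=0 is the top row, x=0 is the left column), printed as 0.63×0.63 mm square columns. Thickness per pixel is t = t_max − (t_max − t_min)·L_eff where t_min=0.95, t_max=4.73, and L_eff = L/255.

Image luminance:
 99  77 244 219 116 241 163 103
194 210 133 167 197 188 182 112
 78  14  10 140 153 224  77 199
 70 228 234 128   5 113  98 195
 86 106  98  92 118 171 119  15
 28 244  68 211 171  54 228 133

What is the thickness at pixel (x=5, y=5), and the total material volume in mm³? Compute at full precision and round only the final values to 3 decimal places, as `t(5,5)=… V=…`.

span = t_max - t_min = 4.73 - 0.95 = 3.780
L(5,5) = 54, L_eff = 54/255 = 0.211765
t(5,5) = 4.73 - 3.780·0.211765 = 3.930
Σt over all 6·8 pixels = 552081/4250 ≈ 129.9014118
V = pitch²·Σt = 0.63²·552081/4250 = 51.558

t(5,5)=3.930 V=51.558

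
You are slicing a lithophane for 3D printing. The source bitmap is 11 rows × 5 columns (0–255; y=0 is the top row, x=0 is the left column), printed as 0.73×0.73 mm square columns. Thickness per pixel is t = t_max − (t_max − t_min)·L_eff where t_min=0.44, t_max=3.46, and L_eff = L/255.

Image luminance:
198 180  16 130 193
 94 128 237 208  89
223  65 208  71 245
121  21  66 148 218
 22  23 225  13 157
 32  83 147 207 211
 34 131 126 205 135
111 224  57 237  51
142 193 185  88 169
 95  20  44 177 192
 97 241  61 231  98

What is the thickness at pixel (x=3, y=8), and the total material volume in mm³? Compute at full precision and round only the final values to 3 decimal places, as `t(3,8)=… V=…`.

t(3,8)=2.418 V=55.194

span = t_max - t_min = 3.46 - 0.44 = 3.020
L(3,8) = 88, L_eff = 88/255 = 0.345098
t(3,8) = 3.46 - 3.020·0.345098 = 2.418
Σt over all 11·5 pixels = 220092/2125 ≈ 103.5727059
V = pitch²·Σt = 0.73²·220092/2125 = 55.194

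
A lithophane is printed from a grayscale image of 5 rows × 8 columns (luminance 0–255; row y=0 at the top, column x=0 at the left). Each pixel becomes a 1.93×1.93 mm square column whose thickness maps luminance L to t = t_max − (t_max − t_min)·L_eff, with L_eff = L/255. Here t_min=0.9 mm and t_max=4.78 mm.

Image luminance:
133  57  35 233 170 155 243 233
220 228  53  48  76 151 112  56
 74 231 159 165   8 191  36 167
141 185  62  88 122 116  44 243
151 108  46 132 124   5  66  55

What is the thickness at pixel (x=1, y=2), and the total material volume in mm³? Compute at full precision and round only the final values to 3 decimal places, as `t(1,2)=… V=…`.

t(1,2)=1.265 V=433.237

span = t_max - t_min = 4.78 - 0.9 = 3.880
L(1,2) = 231, L_eff = 231/255 = 0.905882
t(1,2) = 4.78 - 3.880·0.905882 = 1.265
Σt over all 5·8 pixels = 741466/6375 ≈ 116.3083922
V = pitch²·Σt = 1.93²·741466/6375 = 433.237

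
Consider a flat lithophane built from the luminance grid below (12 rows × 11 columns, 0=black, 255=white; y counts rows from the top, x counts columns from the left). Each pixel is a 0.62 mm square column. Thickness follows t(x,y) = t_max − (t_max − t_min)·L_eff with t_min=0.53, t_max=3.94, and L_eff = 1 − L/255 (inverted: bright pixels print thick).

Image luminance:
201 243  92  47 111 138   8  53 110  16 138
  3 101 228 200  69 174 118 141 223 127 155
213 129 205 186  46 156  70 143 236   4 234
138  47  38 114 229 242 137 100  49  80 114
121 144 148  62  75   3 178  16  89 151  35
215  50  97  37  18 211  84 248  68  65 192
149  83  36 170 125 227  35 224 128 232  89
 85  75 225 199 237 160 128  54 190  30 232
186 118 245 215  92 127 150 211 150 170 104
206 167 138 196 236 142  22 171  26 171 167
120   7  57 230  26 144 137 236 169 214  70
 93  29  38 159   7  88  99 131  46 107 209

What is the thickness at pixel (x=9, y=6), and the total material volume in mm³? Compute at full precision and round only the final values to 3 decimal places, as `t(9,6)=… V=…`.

t(9,6)=3.632 V=113.519

span = t_max - t_min = 3.94 - 0.53 = 3.410
L(9,6) = 232, L_eff = 1 - 232/255 = 0.090196 (inverted)
t(9,6) = 3.94 - 3.410·0.090196 = 3.632
Σt over all 12·11 pixels = 1882628/6375 ≈ 295.3141961
V = pitch²·Σt = 0.62²·1882628/6375 = 113.519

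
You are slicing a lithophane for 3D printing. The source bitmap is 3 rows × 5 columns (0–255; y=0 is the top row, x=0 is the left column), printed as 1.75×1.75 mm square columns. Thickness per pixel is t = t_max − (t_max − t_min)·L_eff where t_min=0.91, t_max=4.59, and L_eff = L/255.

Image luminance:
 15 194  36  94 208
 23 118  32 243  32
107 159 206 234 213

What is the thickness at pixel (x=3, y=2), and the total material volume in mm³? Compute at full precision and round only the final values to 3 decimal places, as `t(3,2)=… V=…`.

span = t_max - t_min = 4.59 - 0.91 = 3.680
L(3,2) = 234, L_eff = 234/255 = 0.917647
t(3,2) = 4.59 - 3.680·0.917647 = 1.213
Σt over all 3·5 pixels = 350441/8500 ≈ 41.2283529
V = pitch²·Σt = 1.75²·350441/8500 = 126.262

t(3,2)=1.213 V=126.262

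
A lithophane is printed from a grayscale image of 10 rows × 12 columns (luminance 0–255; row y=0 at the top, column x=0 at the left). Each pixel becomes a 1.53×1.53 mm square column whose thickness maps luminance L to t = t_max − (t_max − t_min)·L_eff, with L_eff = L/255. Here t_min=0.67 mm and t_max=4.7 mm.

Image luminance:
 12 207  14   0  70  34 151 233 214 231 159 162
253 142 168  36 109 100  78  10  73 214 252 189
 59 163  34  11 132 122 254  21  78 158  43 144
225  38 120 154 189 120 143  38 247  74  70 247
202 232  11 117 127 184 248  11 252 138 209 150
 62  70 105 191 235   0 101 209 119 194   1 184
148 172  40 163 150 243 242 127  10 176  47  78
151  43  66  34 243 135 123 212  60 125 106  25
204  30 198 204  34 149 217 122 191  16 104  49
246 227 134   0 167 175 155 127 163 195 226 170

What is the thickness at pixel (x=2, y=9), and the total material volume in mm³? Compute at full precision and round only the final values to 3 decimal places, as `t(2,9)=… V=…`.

t(2,9)=2.582 V=736.887

span = t_max - t_min = 4.7 - 0.67 = 4.030
L(2,9) = 134, L_eff = 134/255 = 0.525490
t(2,9) = 4.7 - 4.030·0.525490 = 2.582
Σt over all 10·12 pixels = 8027093/25500 ≈ 314.7879608
V = pitch²·Σt = 1.53²·8027093/25500 = 736.887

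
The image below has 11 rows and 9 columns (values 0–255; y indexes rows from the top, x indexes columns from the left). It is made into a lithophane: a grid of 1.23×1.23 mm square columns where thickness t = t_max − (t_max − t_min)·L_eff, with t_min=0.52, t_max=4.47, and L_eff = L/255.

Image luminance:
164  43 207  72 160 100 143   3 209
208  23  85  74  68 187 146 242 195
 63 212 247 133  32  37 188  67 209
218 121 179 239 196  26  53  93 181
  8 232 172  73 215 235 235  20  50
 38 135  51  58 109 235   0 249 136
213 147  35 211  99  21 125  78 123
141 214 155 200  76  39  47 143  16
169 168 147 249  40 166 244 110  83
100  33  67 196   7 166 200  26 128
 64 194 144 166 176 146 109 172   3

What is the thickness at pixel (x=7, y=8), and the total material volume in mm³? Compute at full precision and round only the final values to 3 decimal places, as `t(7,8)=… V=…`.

span = t_max - t_min = 4.47 - 0.52 = 3.950
L(7,8) = 110, L_eff = 110/255 = 0.431373
t(7,8) = 4.47 - 3.950·0.431373 = 2.766
Σt over all 11·9 pixels = 419711/1700 ≈ 246.8888235
V = pitch²·Σt = 1.23²·419711/1700 = 373.518

t(7,8)=2.766 V=373.518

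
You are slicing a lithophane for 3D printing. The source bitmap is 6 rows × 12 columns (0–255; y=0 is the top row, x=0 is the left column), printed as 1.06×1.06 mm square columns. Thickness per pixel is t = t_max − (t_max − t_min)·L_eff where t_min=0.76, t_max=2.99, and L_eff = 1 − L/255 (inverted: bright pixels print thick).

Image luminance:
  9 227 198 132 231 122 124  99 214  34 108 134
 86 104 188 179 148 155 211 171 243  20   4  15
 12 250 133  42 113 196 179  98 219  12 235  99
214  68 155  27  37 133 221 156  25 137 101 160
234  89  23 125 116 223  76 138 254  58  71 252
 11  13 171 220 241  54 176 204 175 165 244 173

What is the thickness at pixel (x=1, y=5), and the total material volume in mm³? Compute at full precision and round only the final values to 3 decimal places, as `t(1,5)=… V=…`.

span = t_max - t_min = 2.99 - 0.76 = 2.230
L(1,5) = 13, L_eff = 1 - 13/255 = 0.949020 (inverted)
t(1,5) = 2.99 - 2.230·0.949020 = 0.874
Σt over all 6·12 pixels = 296241/2125 ≈ 139.4075294
V = pitch²·Σt = 1.06²·296241/2125 = 156.638

t(1,5)=0.874 V=156.638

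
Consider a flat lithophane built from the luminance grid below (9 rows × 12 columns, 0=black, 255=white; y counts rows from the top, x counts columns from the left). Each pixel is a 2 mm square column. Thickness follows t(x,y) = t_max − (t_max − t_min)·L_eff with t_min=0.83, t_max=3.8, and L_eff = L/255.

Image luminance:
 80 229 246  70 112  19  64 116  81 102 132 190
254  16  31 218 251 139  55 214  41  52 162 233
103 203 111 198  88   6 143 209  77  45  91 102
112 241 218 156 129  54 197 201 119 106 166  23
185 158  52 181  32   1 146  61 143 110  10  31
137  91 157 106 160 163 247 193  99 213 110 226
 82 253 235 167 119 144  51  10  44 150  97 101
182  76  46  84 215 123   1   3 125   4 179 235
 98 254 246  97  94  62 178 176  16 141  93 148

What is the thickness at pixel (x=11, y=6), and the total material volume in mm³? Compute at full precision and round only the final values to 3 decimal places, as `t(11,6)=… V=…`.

span = t_max - t_min = 3.8 - 0.83 = 2.970
L(11,6) = 101, L_eff = 101/255 = 0.396078
t(11,6) = 3.8 - 2.970·0.396078 = 2.624
Σt over all 9·12 pixels = 1073673/4250 ≈ 252.6289412
V = pitch²·Σt = 2²·1073673/4250 = 1010.516

t(11,6)=2.624 V=1010.516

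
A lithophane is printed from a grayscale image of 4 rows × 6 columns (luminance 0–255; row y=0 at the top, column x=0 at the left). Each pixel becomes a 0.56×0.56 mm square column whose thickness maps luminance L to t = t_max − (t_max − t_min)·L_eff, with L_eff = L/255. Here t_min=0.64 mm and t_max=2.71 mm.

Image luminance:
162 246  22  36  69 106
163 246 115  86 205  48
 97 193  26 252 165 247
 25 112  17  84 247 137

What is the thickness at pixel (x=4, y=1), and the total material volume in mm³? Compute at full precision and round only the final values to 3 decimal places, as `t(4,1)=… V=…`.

t(4,1)=1.046 V=12.490

span = t_max - t_min = 2.71 - 0.64 = 2.070
L(4,1) = 205, L_eff = 205/255 = 0.803922
t(4,1) = 2.71 - 2.070·0.803922 = 1.046
Σt over all 4·6 pixels = 169263/4250 ≈ 39.8265882
V = pitch²·Σt = 0.56²·169263/4250 = 12.490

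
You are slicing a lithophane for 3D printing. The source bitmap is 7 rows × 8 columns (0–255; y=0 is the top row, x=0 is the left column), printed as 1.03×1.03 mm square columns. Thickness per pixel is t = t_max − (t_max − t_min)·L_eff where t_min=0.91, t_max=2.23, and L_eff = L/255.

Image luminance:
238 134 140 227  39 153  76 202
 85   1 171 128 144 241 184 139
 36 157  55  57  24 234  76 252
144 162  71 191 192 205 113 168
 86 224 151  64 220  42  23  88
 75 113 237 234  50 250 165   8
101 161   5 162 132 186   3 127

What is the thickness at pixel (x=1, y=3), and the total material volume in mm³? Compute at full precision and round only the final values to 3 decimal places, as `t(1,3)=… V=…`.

t(1,3)=1.391 V=92.143

span = t_max - t_min = 2.23 - 0.91 = 1.320
L(1,3) = 162, L_eff = 162/255 = 0.635294
t(1,3) = 2.23 - 1.320·0.635294 = 1.391
Σt over all 7·8 pixels = 184564/2125 ≈ 86.8536471
V = pitch²·Σt = 1.03²·184564/2125 = 92.143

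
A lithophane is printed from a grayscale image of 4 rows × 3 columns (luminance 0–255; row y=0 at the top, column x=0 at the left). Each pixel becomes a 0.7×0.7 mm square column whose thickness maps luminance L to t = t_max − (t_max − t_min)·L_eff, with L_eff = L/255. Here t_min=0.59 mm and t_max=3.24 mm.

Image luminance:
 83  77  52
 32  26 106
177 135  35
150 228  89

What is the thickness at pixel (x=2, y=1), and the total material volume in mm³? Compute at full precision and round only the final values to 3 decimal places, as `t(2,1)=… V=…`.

span = t_max - t_min = 3.24 - 0.59 = 2.650
L(2,1) = 106, L_eff = 106/255 = 0.415686
t(2,1) = 3.24 - 2.650·0.415686 = 2.138
Σt over all 4·3 pixels = 3977/150 ≈ 26.5133333
V = pitch²·Σt = 0.7²·3977/150 = 12.992

t(2,1)=2.138 V=12.992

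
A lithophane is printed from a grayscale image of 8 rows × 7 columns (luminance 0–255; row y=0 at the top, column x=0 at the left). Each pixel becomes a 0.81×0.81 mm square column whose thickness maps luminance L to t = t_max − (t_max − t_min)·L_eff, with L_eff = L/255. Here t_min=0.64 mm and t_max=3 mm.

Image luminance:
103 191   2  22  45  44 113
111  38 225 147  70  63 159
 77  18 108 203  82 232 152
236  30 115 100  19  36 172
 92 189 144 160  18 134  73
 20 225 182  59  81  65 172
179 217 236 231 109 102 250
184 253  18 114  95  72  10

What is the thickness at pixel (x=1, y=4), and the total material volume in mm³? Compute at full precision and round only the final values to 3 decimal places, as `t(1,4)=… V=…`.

span = t_max - t_min = 3 - 0.64 = 2.360
L(1,4) = 189, L_eff = 189/255 = 0.741176
t(1,4) = 3 - 2.360·0.741176 = 1.251
Σt over all 8·7 pixels = 227259/2125 ≈ 106.9454118
V = pitch²·Σt = 0.81²·227259/2125 = 70.167

t(1,4)=1.251 V=70.167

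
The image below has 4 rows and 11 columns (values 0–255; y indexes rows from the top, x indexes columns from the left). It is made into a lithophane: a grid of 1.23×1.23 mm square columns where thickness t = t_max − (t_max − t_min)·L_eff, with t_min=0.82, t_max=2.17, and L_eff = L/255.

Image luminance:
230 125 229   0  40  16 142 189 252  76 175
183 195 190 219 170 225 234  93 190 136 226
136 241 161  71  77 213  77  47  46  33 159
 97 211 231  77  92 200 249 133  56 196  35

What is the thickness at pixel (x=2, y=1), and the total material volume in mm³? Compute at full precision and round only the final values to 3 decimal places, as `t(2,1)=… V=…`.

t(2,1)=1.164 V=93.407

span = t_max - t_min = 2.17 - 0.82 = 1.350
L(2,1) = 190, L_eff = 190/255 = 0.745098
t(2,1) = 2.17 - 1.350·0.745098 = 1.164
Σt over all 4·11 pixels = 104959/1700 ≈ 61.7405882
V = pitch²·Σt = 1.23²·104959/1700 = 93.407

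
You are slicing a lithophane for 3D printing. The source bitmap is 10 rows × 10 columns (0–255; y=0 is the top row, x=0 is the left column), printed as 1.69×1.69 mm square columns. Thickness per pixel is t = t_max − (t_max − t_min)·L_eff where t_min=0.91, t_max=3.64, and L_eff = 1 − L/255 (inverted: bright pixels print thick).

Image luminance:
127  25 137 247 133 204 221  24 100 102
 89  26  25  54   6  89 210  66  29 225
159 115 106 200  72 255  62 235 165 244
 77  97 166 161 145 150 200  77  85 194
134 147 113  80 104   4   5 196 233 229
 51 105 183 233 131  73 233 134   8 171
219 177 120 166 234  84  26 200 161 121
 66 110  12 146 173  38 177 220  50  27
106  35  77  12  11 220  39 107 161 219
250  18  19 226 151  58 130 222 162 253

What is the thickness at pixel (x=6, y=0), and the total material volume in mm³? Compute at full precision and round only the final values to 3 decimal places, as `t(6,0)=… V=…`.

span = t_max - t_min = 3.64 - 0.91 = 2.730
L(6,0) = 221, L_eff = 1 - 221/255 = 0.133333 (inverted)
t(6,0) = 3.64 - 2.730·0.133333 = 3.276
Σt over all 10·10 pixels = 963417/4250 ≈ 226.6863529
V = pitch²·Σt = 1.69²·963417/4250 = 647.439

t(6,0)=3.276 V=647.439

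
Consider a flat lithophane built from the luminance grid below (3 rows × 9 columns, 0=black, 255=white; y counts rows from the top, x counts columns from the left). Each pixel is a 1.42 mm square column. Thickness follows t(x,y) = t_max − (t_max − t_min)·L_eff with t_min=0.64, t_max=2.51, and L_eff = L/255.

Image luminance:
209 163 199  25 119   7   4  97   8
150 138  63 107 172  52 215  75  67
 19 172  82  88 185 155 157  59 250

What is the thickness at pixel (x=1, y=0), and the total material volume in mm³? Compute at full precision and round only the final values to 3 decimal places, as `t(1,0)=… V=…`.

t(1,0)=1.315 V=91.744

span = t_max - t_min = 2.51 - 0.64 = 1.870
L(1,0) = 163, L_eff = 163/255 = 0.639216
t(1,0) = 2.51 - 1.870·0.639216 = 1.315
Σt over all 3·9 pixels = 17062/375 ≈ 45.4986667
V = pitch²·Σt = 1.42²·17062/375 = 91.744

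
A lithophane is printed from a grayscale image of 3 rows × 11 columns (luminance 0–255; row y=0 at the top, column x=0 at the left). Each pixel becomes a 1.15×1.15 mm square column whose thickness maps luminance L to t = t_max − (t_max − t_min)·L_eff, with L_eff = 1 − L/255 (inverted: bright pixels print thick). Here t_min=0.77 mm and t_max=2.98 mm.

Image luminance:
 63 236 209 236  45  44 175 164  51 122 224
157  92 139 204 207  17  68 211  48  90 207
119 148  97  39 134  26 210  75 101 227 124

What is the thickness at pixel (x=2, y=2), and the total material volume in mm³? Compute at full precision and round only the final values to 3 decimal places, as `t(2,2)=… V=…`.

t(2,2)=1.611 V=82.993

span = t_max - t_min = 2.98 - 0.77 = 2.210
L(2,2) = 97, L_eff = 1 - 97/255 = 0.619608 (inverted)
t(2,2) = 2.98 - 2.210·0.619608 = 1.611
Σt over all 3·11 pixels = 23533/375 ≈ 62.7546667
V = pitch²·Σt = 1.15²·23533/375 = 82.993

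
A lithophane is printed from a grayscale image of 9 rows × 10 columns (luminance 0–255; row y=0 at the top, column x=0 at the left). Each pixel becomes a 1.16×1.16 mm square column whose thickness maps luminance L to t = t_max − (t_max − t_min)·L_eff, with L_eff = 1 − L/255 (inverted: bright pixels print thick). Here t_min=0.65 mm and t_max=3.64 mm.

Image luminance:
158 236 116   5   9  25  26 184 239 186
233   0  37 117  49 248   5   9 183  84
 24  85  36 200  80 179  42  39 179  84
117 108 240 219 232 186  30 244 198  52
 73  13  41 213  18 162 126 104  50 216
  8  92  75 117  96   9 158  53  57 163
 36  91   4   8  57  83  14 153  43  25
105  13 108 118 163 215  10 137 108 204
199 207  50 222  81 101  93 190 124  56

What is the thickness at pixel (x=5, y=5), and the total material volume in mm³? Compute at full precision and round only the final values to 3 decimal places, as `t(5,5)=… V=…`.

span = t_max - t_min = 3.64 - 0.65 = 2.990
L(5,5) = 9, L_eff = 1 - 9/255 = 0.964706 (inverted)
t(5,5) = 3.64 - 2.990·0.964706 = 0.756
Σt over all 9·10 pixels = 290511/1700 ≈ 170.8888235
V = pitch²·Σt = 1.16²·290511/1700 = 229.948

t(5,5)=0.756 V=229.948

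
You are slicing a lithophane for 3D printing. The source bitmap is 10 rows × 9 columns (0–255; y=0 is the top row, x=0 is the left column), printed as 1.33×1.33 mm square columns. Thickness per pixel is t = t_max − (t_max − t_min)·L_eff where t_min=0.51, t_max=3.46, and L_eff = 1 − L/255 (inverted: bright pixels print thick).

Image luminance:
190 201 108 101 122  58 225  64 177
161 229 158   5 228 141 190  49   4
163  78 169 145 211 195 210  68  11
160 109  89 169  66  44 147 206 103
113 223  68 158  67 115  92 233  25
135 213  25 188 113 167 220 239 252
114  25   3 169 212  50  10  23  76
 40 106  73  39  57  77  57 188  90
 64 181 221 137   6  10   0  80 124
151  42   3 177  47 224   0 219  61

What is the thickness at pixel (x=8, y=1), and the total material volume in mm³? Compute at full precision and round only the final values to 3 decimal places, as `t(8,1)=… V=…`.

span = t_max - t_min = 3.46 - 0.51 = 2.950
L(8,1) = 4, L_eff = 1 - 4/255 = 0.984314 (inverted)
t(8,1) = 3.46 - 2.950·0.984314 = 0.556
Σt over all 10·9 pixels = 428447/2550 ≈ 168.0184314
V = pitch²·Σt = 1.33²·428447/2550 = 297.208

t(8,1)=0.556 V=297.208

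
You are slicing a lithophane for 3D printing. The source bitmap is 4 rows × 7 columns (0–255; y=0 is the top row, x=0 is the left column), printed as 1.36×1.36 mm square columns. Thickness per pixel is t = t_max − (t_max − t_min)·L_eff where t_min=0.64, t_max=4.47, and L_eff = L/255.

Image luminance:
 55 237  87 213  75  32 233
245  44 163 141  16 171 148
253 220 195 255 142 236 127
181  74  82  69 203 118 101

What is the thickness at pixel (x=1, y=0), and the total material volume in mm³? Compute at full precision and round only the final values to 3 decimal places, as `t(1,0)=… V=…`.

t(1,0)=0.910 V=117.152

span = t_max - t_min = 4.47 - 0.64 = 3.830
L(1,0) = 237, L_eff = 237/255 = 0.929412
t(1,0) = 4.47 - 3.830·0.929412 = 0.910
Σt over all 4·7 pixels = 134596/2125 ≈ 63.3392941
V = pitch²·Σt = 1.36²·134596/2125 = 117.152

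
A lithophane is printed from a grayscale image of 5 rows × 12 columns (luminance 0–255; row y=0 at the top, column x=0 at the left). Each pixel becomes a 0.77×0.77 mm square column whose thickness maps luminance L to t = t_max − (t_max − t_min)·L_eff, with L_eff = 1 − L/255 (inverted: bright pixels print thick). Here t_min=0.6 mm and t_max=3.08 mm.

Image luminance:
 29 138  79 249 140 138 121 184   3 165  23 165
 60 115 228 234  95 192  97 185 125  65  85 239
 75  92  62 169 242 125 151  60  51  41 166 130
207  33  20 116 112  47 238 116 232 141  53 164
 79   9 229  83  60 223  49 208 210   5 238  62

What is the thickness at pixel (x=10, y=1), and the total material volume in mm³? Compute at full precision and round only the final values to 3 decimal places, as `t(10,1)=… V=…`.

t(10,1)=1.427 V=64.314

span = t_max - t_min = 3.08 - 0.6 = 2.480
L(10,1) = 85, L_eff = 1 - 85/255 = 0.666667 (inverted)
t(10,1) = 3.08 - 2.480·0.666667 = 1.427
Σt over all 5·12 pixels = 230508/2125 ≈ 108.4743529
V = pitch²·Σt = 0.77²·230508/2125 = 64.314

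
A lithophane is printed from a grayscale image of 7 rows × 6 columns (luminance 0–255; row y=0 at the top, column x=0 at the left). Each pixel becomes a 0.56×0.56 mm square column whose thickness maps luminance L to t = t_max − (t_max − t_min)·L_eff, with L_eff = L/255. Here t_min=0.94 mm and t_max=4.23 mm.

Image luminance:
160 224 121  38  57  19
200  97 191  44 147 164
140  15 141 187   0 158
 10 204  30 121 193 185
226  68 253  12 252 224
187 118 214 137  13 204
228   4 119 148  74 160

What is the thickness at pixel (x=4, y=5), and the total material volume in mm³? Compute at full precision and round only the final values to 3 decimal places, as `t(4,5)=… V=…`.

t(4,5)=4.062 V=33.513

span = t_max - t_min = 4.23 - 0.94 = 3.290
L(4,5) = 13, L_eff = 13/255 = 0.050980
t(4,5) = 4.23 - 3.290·0.050980 = 4.062
Σt over all 7·6 pixels = 908369/8500 ≈ 106.8669412
V = pitch²·Σt = 0.56²·908369/8500 = 33.513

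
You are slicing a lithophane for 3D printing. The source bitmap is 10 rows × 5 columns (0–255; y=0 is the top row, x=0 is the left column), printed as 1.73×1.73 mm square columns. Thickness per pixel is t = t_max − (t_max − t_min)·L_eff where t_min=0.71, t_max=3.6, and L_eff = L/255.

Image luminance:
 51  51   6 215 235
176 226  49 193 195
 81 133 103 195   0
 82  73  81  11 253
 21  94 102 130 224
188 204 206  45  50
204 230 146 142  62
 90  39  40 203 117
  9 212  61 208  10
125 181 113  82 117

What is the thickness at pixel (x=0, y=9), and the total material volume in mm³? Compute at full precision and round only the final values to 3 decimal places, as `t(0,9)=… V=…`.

span = t_max - t_min = 3.6 - 0.71 = 2.890
L(0,9) = 125, L_eff = 125/255 = 0.490196
t(0,9) = 3.6 - 2.890·0.490196 = 2.183
Σt over all 10·5 pixels = 41728/375 ≈ 111.2746667
V = pitch²·Σt = 1.73²·41728/375 = 333.034

t(0,9)=2.183 V=333.034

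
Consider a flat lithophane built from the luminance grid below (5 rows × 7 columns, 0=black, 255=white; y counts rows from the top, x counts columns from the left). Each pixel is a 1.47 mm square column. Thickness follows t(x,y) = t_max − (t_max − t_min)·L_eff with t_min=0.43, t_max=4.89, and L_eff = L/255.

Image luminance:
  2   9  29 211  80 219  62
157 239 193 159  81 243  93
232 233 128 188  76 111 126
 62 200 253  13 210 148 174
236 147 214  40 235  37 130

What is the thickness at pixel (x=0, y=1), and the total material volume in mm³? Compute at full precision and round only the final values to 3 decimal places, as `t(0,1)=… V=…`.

t(0,1)=2.144 V=181.999

span = t_max - t_min = 4.89 - 0.43 = 4.460
L(0,1) = 157, L_eff = 157/255 = 0.615686
t(0,1) = 4.89 - 4.460·0.615686 = 2.144
Σt over all 5·7 pixels = 429541/5100 ≈ 84.2237255
V = pitch²·Σt = 1.47²·429541/5100 = 181.999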